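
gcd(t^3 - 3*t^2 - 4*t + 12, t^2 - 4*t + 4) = t - 2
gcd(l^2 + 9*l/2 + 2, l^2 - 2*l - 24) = l + 4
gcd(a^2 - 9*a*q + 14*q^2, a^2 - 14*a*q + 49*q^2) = -a + 7*q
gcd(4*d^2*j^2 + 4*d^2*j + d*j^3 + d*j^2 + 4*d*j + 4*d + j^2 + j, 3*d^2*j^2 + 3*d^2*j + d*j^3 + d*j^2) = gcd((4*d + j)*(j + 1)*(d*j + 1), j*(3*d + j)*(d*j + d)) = j + 1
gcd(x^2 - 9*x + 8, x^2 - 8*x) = x - 8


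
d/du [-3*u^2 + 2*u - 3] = 2 - 6*u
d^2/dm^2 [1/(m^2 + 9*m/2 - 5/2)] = 4*(-4*m^2 - 18*m + (4*m + 9)^2 + 10)/(2*m^2 + 9*m - 5)^3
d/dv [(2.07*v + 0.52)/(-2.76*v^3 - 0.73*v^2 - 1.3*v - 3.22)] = (11.4264*v^3 + 5.8167*v^2 + 0.7592*v - 5.9894)/(7.6176*v^6 + 4.0296*v^5 + 7.7089*v^4 + 19.6724*v^3 + 6.3912*v^2 + 8.372*v + 10.3684)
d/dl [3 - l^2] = -2*l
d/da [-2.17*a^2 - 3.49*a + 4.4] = -4.34*a - 3.49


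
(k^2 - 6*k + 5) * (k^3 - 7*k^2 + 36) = k^5 - 13*k^4 + 47*k^3 + k^2 - 216*k + 180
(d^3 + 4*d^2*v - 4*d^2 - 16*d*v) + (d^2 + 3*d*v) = d^3 + 4*d^2*v - 3*d^2 - 13*d*v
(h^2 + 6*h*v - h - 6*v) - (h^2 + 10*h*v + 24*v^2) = -4*h*v - h - 24*v^2 - 6*v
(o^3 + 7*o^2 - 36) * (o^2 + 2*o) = o^5 + 9*o^4 + 14*o^3 - 36*o^2 - 72*o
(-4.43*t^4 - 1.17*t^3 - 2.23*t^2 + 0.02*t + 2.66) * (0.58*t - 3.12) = -2.5694*t^5 + 13.143*t^4 + 2.357*t^3 + 6.9692*t^2 + 1.4804*t - 8.2992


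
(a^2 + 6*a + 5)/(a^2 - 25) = (a + 1)/(a - 5)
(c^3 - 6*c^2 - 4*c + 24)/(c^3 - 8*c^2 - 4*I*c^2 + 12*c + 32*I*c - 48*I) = (c + 2)/(c - 4*I)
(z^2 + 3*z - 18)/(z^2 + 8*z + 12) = (z - 3)/(z + 2)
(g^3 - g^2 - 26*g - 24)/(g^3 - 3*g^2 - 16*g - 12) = (g + 4)/(g + 2)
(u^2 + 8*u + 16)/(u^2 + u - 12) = (u + 4)/(u - 3)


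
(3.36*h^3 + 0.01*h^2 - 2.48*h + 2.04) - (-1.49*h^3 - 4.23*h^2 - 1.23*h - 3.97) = 4.85*h^3 + 4.24*h^2 - 1.25*h + 6.01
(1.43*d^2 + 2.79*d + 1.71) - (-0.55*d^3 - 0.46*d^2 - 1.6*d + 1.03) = 0.55*d^3 + 1.89*d^2 + 4.39*d + 0.68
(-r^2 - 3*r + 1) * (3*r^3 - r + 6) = -3*r^5 - 9*r^4 + 4*r^3 - 3*r^2 - 19*r + 6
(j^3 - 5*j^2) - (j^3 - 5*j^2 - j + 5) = j - 5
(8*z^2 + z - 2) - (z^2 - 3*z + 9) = 7*z^2 + 4*z - 11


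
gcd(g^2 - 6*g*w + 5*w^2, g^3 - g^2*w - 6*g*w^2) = 1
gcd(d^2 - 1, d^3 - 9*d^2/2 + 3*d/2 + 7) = d + 1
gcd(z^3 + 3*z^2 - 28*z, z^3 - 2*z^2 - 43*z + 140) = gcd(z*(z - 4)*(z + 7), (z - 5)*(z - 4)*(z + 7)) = z^2 + 3*z - 28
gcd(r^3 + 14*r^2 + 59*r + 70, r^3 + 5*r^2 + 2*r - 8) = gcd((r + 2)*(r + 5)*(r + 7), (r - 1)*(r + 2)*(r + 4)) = r + 2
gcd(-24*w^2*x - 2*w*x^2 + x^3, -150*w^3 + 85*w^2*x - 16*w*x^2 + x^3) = -6*w + x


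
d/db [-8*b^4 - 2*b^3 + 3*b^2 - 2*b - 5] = -32*b^3 - 6*b^2 + 6*b - 2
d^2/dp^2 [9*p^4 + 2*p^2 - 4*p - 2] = 108*p^2 + 4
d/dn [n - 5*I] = 1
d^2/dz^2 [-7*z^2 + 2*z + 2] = -14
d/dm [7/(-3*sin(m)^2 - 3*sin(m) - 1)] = 21*(2*sin(m) + 1)*cos(m)/(3*sin(m)^2 + 3*sin(m) + 1)^2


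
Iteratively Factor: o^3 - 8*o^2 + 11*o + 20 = (o + 1)*(o^2 - 9*o + 20) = (o - 5)*(o + 1)*(o - 4)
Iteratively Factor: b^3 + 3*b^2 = (b)*(b^2 + 3*b) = b*(b + 3)*(b)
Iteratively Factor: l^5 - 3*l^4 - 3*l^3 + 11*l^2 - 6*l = (l - 1)*(l^4 - 2*l^3 - 5*l^2 + 6*l) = (l - 1)^2*(l^3 - l^2 - 6*l) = l*(l - 1)^2*(l^2 - l - 6) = l*(l - 1)^2*(l + 2)*(l - 3)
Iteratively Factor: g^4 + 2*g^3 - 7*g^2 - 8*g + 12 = (g - 1)*(g^3 + 3*g^2 - 4*g - 12) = (g - 2)*(g - 1)*(g^2 + 5*g + 6) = (g - 2)*(g - 1)*(g + 2)*(g + 3)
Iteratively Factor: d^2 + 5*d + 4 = (d + 1)*(d + 4)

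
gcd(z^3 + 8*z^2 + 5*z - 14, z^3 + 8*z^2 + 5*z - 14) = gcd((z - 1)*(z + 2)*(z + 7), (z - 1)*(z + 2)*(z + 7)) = z^3 + 8*z^2 + 5*z - 14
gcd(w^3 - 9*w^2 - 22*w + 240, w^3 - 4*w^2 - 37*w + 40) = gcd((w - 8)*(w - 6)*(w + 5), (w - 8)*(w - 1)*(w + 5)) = w^2 - 3*w - 40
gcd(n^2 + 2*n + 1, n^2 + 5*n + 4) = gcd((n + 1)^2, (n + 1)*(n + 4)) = n + 1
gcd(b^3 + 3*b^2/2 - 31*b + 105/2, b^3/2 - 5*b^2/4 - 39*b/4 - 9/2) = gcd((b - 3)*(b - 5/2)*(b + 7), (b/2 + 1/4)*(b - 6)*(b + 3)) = 1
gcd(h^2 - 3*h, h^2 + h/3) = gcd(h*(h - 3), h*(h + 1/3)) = h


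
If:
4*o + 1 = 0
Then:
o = -1/4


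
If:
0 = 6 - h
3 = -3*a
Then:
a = -1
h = 6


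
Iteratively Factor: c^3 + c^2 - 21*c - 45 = (c + 3)*(c^2 - 2*c - 15) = (c + 3)^2*(c - 5)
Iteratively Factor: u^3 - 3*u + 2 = (u + 2)*(u^2 - 2*u + 1) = (u - 1)*(u + 2)*(u - 1)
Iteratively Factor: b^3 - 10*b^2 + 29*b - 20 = (b - 4)*(b^2 - 6*b + 5) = (b - 5)*(b - 4)*(b - 1)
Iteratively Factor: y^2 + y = (y)*(y + 1)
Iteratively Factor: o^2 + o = (o)*(o + 1)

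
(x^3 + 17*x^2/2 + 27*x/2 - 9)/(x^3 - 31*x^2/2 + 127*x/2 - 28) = (x^2 + 9*x + 18)/(x^2 - 15*x + 56)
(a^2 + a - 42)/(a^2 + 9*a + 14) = (a - 6)/(a + 2)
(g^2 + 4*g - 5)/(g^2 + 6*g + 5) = (g - 1)/(g + 1)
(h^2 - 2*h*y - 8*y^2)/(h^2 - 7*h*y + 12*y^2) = (-h - 2*y)/(-h + 3*y)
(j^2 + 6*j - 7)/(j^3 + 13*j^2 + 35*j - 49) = 1/(j + 7)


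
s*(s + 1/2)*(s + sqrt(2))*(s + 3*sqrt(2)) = s^4 + s^3/2 + 4*sqrt(2)*s^3 + 2*sqrt(2)*s^2 + 6*s^2 + 3*s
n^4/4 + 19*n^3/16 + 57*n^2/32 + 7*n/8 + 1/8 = (n/2 + 1)^2*(n + 1/4)*(n + 1/2)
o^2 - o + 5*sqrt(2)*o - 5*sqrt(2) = (o - 1)*(o + 5*sqrt(2))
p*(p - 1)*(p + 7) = p^3 + 6*p^2 - 7*p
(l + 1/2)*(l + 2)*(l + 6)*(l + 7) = l^4 + 31*l^3/2 + 151*l^2/2 + 118*l + 42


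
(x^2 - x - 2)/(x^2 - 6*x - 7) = (x - 2)/(x - 7)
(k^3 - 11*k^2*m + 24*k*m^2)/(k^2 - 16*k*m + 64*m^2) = k*(k - 3*m)/(k - 8*m)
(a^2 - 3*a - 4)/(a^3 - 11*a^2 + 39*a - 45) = (a^2 - 3*a - 4)/(a^3 - 11*a^2 + 39*a - 45)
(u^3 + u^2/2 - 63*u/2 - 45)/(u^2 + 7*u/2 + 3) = (u^2 - u - 30)/(u + 2)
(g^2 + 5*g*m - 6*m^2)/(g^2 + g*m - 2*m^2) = (g + 6*m)/(g + 2*m)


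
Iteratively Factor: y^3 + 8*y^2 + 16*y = (y + 4)*(y^2 + 4*y) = y*(y + 4)*(y + 4)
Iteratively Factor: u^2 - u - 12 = (u + 3)*(u - 4)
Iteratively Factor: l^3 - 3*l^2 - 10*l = (l + 2)*(l^2 - 5*l) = (l - 5)*(l + 2)*(l)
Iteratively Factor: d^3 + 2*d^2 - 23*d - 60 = (d - 5)*(d^2 + 7*d + 12) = (d - 5)*(d + 4)*(d + 3)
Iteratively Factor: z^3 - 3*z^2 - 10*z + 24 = (z - 4)*(z^2 + z - 6) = (z - 4)*(z + 3)*(z - 2)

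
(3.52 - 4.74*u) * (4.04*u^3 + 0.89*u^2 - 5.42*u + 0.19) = -19.1496*u^4 + 10.0022*u^3 + 28.8236*u^2 - 19.979*u + 0.6688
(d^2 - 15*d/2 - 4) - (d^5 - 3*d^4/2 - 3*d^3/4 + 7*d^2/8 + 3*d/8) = -d^5 + 3*d^4/2 + 3*d^3/4 + d^2/8 - 63*d/8 - 4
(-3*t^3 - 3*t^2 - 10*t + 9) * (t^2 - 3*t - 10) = -3*t^5 + 6*t^4 + 29*t^3 + 69*t^2 + 73*t - 90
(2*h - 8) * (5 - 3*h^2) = -6*h^3 + 24*h^2 + 10*h - 40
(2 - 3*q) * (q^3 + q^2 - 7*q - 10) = -3*q^4 - q^3 + 23*q^2 + 16*q - 20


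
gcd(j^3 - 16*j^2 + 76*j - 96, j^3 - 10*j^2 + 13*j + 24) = j - 8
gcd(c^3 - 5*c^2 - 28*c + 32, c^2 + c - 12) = c + 4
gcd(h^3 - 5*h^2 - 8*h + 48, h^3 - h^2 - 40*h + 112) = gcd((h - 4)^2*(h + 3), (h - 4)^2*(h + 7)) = h^2 - 8*h + 16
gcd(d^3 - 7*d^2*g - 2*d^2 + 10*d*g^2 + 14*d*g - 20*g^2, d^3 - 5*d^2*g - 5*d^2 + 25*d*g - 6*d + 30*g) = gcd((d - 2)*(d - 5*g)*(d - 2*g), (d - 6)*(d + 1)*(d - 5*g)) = d - 5*g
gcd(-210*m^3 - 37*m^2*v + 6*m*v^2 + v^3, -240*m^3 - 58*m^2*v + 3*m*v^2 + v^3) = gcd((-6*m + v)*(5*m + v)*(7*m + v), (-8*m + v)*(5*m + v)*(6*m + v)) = 5*m + v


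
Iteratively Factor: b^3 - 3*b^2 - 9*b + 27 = (b - 3)*(b^2 - 9) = (b - 3)*(b + 3)*(b - 3)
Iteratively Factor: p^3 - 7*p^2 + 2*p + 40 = (p - 4)*(p^2 - 3*p - 10) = (p - 5)*(p - 4)*(p + 2)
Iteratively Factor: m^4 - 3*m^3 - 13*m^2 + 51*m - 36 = (m - 3)*(m^3 - 13*m + 12) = (m - 3)*(m + 4)*(m^2 - 4*m + 3) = (m - 3)^2*(m + 4)*(m - 1)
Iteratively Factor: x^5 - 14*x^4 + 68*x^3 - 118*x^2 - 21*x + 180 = (x - 3)*(x^4 - 11*x^3 + 35*x^2 - 13*x - 60) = (x - 3)^2*(x^3 - 8*x^2 + 11*x + 20) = (x - 4)*(x - 3)^2*(x^2 - 4*x - 5) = (x - 4)*(x - 3)^2*(x + 1)*(x - 5)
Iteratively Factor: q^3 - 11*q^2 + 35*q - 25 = (q - 1)*(q^2 - 10*q + 25) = (q - 5)*(q - 1)*(q - 5)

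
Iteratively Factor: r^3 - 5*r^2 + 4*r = (r)*(r^2 - 5*r + 4) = r*(r - 4)*(r - 1)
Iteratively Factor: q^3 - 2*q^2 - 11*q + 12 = (q + 3)*(q^2 - 5*q + 4) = (q - 1)*(q + 3)*(q - 4)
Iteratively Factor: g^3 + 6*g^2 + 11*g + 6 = (g + 3)*(g^2 + 3*g + 2) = (g + 2)*(g + 3)*(g + 1)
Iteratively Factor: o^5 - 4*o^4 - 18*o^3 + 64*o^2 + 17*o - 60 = (o - 5)*(o^4 + o^3 - 13*o^2 - o + 12) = (o - 5)*(o - 1)*(o^3 + 2*o^2 - 11*o - 12) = (o - 5)*(o - 1)*(o + 1)*(o^2 + o - 12) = (o - 5)*(o - 3)*(o - 1)*(o + 1)*(o + 4)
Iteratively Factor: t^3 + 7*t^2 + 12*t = (t + 3)*(t^2 + 4*t) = t*(t + 3)*(t + 4)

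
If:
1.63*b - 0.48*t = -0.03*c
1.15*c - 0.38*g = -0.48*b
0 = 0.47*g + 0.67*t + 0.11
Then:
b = 0.305494900182672*t + 0.00143437724121444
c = -0.598556243258484*t - 0.0779344967726512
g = -1.42553191489362*t - 0.234042553191489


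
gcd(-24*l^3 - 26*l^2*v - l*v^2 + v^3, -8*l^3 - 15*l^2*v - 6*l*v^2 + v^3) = l + v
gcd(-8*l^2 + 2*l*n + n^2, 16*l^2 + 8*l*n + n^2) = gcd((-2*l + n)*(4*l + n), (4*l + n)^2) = 4*l + n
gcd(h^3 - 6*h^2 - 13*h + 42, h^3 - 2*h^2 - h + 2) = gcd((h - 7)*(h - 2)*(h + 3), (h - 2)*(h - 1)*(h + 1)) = h - 2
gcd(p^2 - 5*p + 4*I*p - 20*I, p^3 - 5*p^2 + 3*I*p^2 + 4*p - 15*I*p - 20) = p^2 + p*(-5 + 4*I) - 20*I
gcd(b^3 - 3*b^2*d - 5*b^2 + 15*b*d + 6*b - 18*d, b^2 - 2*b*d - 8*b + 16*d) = 1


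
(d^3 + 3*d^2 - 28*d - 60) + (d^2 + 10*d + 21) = d^3 + 4*d^2 - 18*d - 39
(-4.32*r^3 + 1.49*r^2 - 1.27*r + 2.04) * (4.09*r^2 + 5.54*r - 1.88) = -17.6688*r^5 - 17.8387*r^4 + 11.1819*r^3 - 1.4934*r^2 + 13.6892*r - 3.8352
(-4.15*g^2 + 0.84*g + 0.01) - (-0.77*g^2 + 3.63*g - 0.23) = -3.38*g^2 - 2.79*g + 0.24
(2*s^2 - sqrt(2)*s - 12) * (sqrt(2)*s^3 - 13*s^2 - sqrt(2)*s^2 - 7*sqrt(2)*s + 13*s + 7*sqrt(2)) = 2*sqrt(2)*s^5 - 28*s^4 - 2*sqrt(2)*s^4 - 13*sqrt(2)*s^3 + 28*s^3 + 13*sqrt(2)*s^2 + 170*s^2 - 170*s + 84*sqrt(2)*s - 84*sqrt(2)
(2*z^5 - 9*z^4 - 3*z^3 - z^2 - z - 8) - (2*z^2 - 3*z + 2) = 2*z^5 - 9*z^4 - 3*z^3 - 3*z^2 + 2*z - 10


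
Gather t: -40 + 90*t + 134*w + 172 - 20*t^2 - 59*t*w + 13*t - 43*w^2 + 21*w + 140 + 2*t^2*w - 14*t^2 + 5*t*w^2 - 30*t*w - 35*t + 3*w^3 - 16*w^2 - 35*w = t^2*(2*w - 34) + t*(5*w^2 - 89*w + 68) + 3*w^3 - 59*w^2 + 120*w + 272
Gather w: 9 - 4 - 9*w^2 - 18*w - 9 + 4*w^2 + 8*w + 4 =-5*w^2 - 10*w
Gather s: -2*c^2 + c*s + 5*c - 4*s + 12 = -2*c^2 + 5*c + s*(c - 4) + 12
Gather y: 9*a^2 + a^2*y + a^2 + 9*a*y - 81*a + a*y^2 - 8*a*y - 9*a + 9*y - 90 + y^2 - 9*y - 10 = 10*a^2 - 90*a + y^2*(a + 1) + y*(a^2 + a) - 100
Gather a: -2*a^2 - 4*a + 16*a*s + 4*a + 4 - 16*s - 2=-2*a^2 + 16*a*s - 16*s + 2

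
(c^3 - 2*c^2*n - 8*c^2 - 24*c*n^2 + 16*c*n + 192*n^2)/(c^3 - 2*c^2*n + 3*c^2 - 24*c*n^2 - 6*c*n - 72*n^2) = (c - 8)/(c + 3)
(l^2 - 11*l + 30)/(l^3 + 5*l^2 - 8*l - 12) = (l^2 - 11*l + 30)/(l^3 + 5*l^2 - 8*l - 12)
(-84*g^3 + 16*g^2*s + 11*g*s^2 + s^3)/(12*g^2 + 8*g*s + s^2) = (-14*g^2 + 5*g*s + s^2)/(2*g + s)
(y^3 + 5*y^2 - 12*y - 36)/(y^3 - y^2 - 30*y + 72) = (y + 2)/(y - 4)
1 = 1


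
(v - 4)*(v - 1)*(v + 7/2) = v^3 - 3*v^2/2 - 27*v/2 + 14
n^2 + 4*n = n*(n + 4)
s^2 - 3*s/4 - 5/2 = (s - 2)*(s + 5/4)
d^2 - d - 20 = (d - 5)*(d + 4)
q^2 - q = q*(q - 1)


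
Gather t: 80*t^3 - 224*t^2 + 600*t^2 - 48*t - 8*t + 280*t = 80*t^3 + 376*t^2 + 224*t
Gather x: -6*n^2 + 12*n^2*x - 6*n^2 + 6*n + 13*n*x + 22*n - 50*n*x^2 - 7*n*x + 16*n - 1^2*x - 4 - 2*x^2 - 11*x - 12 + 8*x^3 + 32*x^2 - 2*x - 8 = -12*n^2 + 44*n + 8*x^3 + x^2*(30 - 50*n) + x*(12*n^2 + 6*n - 14) - 24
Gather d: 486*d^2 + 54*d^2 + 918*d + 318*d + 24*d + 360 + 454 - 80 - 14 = 540*d^2 + 1260*d + 720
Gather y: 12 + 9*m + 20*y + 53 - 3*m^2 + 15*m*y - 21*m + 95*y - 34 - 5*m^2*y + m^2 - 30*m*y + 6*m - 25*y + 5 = -2*m^2 - 6*m + y*(-5*m^2 - 15*m + 90) + 36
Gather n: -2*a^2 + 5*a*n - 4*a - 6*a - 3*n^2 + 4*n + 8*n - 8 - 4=-2*a^2 - 10*a - 3*n^2 + n*(5*a + 12) - 12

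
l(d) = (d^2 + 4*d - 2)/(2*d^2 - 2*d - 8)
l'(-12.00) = -0.01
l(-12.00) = 0.31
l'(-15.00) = -0.00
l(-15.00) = 0.35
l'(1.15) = -1.00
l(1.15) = -0.51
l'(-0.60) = -0.94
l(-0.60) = 0.66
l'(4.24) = -0.66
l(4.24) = 1.69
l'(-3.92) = -0.17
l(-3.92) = -0.08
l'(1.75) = -2.79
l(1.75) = -1.50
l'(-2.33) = -1.27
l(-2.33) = -0.78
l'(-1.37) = -19.31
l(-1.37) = 3.72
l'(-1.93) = -5.28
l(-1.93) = -1.81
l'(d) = (2 - 4*d)*(d^2 + 4*d - 2)/(2*d^2 - 2*d - 8)^2 + (2*d + 4)/(2*d^2 - 2*d - 8)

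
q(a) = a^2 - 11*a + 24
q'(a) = 2*a - 11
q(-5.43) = 113.21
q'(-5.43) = -21.86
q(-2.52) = 58.07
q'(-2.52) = -16.04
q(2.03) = 5.79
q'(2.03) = -6.94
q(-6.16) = 129.71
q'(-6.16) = -23.32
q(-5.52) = 115.19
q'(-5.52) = -22.04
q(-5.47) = 114.09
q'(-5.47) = -21.94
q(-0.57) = 30.59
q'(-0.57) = -12.14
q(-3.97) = 83.43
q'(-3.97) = -18.94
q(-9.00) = 204.00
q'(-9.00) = -29.00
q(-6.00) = 126.00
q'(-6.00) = -23.00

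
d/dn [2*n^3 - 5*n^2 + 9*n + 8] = 6*n^2 - 10*n + 9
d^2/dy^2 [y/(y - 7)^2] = 2*(y + 14)/(y - 7)^4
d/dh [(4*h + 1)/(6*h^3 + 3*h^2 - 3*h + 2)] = (-48*h^3 - 30*h^2 - 6*h + 11)/(36*h^6 + 36*h^5 - 27*h^4 + 6*h^3 + 21*h^2 - 12*h + 4)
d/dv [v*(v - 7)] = 2*v - 7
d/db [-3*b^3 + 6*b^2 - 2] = 3*b*(4 - 3*b)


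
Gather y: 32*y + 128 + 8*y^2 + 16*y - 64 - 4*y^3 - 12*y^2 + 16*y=-4*y^3 - 4*y^2 + 64*y + 64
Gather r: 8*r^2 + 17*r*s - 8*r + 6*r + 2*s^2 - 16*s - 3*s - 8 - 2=8*r^2 + r*(17*s - 2) + 2*s^2 - 19*s - 10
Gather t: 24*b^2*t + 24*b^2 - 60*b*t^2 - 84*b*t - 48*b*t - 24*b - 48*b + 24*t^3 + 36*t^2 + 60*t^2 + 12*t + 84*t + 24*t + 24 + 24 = 24*b^2 - 72*b + 24*t^3 + t^2*(96 - 60*b) + t*(24*b^2 - 132*b + 120) + 48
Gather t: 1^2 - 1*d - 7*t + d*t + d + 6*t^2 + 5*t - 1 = 6*t^2 + t*(d - 2)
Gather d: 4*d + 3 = 4*d + 3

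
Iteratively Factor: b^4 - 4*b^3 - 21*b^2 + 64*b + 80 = (b + 4)*(b^3 - 8*b^2 + 11*b + 20) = (b - 4)*(b + 4)*(b^2 - 4*b - 5) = (b - 4)*(b + 1)*(b + 4)*(b - 5)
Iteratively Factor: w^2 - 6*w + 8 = (w - 4)*(w - 2)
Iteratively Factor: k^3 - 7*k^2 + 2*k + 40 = (k + 2)*(k^2 - 9*k + 20) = (k - 4)*(k + 2)*(k - 5)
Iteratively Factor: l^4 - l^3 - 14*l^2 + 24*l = (l)*(l^3 - l^2 - 14*l + 24) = l*(l - 3)*(l^2 + 2*l - 8) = l*(l - 3)*(l + 4)*(l - 2)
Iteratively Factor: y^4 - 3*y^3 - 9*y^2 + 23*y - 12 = (y - 1)*(y^3 - 2*y^2 - 11*y + 12) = (y - 1)^2*(y^2 - y - 12) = (y - 1)^2*(y + 3)*(y - 4)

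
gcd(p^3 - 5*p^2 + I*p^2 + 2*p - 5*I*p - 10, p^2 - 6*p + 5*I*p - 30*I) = 1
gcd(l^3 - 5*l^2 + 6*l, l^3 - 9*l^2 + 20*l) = l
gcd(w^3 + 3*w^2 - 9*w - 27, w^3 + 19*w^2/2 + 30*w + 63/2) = w^2 + 6*w + 9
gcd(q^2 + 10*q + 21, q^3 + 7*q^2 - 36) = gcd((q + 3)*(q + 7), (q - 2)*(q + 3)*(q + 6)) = q + 3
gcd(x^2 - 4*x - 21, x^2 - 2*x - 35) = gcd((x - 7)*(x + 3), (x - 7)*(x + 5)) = x - 7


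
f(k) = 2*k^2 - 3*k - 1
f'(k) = 4*k - 3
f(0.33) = -1.77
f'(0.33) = -1.68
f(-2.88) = 24.23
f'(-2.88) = -14.52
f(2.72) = 5.64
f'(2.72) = 7.88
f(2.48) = 3.86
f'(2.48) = 6.92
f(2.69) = 5.40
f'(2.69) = 7.76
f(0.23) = -1.58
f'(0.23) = -2.08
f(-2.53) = 19.39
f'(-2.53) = -13.12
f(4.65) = 28.30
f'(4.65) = 15.60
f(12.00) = 251.00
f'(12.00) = 45.00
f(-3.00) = 26.00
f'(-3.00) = -15.00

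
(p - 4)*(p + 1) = p^2 - 3*p - 4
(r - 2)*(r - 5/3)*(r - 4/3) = r^3 - 5*r^2 + 74*r/9 - 40/9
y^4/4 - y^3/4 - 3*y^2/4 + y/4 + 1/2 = (y/4 + 1/4)*(y - 2)*(y - 1)*(y + 1)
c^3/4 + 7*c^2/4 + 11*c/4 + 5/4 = (c/4 + 1/4)*(c + 1)*(c + 5)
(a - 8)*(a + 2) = a^2 - 6*a - 16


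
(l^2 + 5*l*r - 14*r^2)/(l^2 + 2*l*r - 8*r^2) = (l + 7*r)/(l + 4*r)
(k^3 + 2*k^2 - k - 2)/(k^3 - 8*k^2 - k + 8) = (k + 2)/(k - 8)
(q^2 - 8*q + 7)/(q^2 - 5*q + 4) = (q - 7)/(q - 4)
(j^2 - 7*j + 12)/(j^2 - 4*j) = (j - 3)/j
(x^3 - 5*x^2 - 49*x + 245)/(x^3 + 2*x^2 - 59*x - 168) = (x^2 - 12*x + 35)/(x^2 - 5*x - 24)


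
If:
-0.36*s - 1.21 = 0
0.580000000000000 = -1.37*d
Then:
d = -0.42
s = -3.36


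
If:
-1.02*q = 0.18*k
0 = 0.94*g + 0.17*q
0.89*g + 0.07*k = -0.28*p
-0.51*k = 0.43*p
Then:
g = 0.00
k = 0.00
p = 0.00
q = 0.00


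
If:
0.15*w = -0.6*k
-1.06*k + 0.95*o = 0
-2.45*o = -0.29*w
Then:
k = 0.00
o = 0.00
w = 0.00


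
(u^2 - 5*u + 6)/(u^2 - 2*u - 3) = (u - 2)/(u + 1)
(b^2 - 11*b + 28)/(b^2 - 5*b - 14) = (b - 4)/(b + 2)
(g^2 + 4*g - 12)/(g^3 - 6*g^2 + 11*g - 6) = (g + 6)/(g^2 - 4*g + 3)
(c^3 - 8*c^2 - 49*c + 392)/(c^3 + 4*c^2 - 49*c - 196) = (c - 8)/(c + 4)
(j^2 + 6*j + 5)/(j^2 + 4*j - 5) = (j + 1)/(j - 1)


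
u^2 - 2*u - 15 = (u - 5)*(u + 3)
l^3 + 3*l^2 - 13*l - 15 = (l - 3)*(l + 1)*(l + 5)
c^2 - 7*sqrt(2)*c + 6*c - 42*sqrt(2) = (c + 6)*(c - 7*sqrt(2))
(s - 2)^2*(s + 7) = s^3 + 3*s^2 - 24*s + 28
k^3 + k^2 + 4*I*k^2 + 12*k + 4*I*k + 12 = (k + 1)*(k - 2*I)*(k + 6*I)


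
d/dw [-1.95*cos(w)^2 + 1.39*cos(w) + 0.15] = (3.9*cos(w) - 1.39)*sin(w)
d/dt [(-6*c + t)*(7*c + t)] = c + 2*t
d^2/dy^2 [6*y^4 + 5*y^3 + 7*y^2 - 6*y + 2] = 72*y^2 + 30*y + 14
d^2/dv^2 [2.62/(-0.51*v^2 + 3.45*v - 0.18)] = (1.362924*v^2 - 9.21978*v - 2.62*(1.02*v - 3.45)*(2.04*v - 6.9) + 0.481032)/(0.51*v^2 - 3.45*v + 0.18)^3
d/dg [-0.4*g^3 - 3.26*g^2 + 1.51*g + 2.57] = -1.2*g^2 - 6.52*g + 1.51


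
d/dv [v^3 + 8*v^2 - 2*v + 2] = 3*v^2 + 16*v - 2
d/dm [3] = 0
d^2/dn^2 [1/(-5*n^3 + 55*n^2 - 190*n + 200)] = 2*((3*n - 11)*(n^3 - 11*n^2 + 38*n - 40) - (3*n^2 - 22*n + 38)^2)/(5*(n^3 - 11*n^2 + 38*n - 40)^3)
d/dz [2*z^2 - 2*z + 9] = 4*z - 2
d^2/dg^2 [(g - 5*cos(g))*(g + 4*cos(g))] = g*cos(g) - 80*sin(g)^2 + 2*sin(g) + 42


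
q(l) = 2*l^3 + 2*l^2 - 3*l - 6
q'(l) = 6*l^2 + 4*l - 3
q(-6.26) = -399.47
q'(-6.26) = 207.09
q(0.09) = -6.25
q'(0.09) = -2.59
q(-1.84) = -6.17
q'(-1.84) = 9.95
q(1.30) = -2.13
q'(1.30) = 12.34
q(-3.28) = -45.22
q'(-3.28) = 48.43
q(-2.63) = -20.66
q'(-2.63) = 27.98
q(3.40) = 85.53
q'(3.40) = 79.96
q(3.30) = 77.75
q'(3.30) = 75.54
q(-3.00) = -33.00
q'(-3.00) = 39.00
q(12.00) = 3702.00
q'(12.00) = 909.00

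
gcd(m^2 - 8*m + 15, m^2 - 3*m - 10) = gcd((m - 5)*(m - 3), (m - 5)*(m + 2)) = m - 5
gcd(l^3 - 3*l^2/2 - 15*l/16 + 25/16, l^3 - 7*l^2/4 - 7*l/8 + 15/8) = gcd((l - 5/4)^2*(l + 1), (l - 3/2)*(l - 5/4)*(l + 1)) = l^2 - l/4 - 5/4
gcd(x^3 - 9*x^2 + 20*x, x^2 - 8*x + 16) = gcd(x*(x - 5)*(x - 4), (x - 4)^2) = x - 4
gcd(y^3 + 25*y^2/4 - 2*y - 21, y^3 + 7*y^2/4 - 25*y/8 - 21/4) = y^2 + y/4 - 7/2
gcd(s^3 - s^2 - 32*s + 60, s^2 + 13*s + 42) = s + 6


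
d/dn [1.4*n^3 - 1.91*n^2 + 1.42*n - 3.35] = 4.2*n^2 - 3.82*n + 1.42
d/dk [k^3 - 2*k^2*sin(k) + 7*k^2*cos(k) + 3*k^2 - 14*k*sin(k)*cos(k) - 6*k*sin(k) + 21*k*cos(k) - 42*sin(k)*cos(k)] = -7*k^2*sin(k) - 2*k^2*cos(k) + 3*k^2 - 25*k*sin(k) + 8*k*cos(k) - 14*k*cos(2*k) + 6*k - 6*sin(k) - 7*sin(2*k) + 21*cos(k) - 42*cos(2*k)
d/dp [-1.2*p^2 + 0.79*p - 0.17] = 0.79 - 2.4*p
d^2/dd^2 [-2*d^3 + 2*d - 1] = -12*d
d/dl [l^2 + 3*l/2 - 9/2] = 2*l + 3/2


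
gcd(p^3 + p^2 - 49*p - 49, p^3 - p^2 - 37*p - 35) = p^2 - 6*p - 7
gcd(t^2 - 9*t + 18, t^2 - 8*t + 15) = t - 3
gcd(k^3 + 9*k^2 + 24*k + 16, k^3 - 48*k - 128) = k^2 + 8*k + 16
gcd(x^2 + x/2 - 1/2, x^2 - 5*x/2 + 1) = x - 1/2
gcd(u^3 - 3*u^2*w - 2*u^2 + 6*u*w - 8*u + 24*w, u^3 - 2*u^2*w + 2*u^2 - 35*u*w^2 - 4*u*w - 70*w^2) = u + 2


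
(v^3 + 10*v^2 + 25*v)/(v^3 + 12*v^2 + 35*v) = (v + 5)/(v + 7)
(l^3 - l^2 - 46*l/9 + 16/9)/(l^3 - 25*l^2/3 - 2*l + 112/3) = (9*l^2 - 27*l + 8)/(3*(3*l^2 - 31*l + 56))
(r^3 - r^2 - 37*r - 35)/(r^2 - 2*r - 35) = r + 1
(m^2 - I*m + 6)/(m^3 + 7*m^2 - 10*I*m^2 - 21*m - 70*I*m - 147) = (m + 2*I)/(m^2 + 7*m*(1 - I) - 49*I)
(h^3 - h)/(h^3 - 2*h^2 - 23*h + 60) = (h^3 - h)/(h^3 - 2*h^2 - 23*h + 60)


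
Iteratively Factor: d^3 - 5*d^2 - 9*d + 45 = (d + 3)*(d^2 - 8*d + 15) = (d - 5)*(d + 3)*(d - 3)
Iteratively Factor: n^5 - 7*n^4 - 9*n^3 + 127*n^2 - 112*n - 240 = (n - 3)*(n^4 - 4*n^3 - 21*n^2 + 64*n + 80) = (n - 3)*(n + 1)*(n^3 - 5*n^2 - 16*n + 80) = (n - 3)*(n + 1)*(n + 4)*(n^2 - 9*n + 20) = (n - 5)*(n - 3)*(n + 1)*(n + 4)*(n - 4)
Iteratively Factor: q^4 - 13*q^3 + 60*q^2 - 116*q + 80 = (q - 5)*(q^3 - 8*q^2 + 20*q - 16) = (q - 5)*(q - 2)*(q^2 - 6*q + 8) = (q - 5)*(q - 4)*(q - 2)*(q - 2)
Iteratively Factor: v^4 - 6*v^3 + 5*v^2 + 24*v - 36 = (v - 2)*(v^3 - 4*v^2 - 3*v + 18) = (v - 2)*(v + 2)*(v^2 - 6*v + 9) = (v - 3)*(v - 2)*(v + 2)*(v - 3)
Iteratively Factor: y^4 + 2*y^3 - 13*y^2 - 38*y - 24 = (y + 1)*(y^3 + y^2 - 14*y - 24) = (y + 1)*(y + 2)*(y^2 - y - 12) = (y - 4)*(y + 1)*(y + 2)*(y + 3)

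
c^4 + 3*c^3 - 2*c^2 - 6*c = c*(c + 3)*(c - sqrt(2))*(c + sqrt(2))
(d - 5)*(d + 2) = d^2 - 3*d - 10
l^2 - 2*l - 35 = (l - 7)*(l + 5)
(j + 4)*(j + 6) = j^2 + 10*j + 24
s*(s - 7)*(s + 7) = s^3 - 49*s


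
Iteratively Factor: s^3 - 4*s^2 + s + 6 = (s + 1)*(s^2 - 5*s + 6) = (s - 2)*(s + 1)*(s - 3)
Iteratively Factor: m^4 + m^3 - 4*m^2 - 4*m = (m)*(m^3 + m^2 - 4*m - 4) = m*(m + 1)*(m^2 - 4) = m*(m - 2)*(m + 1)*(m + 2)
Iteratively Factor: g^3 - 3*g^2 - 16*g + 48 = (g + 4)*(g^2 - 7*g + 12) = (g - 4)*(g + 4)*(g - 3)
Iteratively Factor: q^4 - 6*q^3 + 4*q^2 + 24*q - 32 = (q + 2)*(q^3 - 8*q^2 + 20*q - 16) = (q - 2)*(q + 2)*(q^2 - 6*q + 8) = (q - 2)^2*(q + 2)*(q - 4)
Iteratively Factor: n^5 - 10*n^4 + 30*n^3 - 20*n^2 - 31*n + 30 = (n - 2)*(n^4 - 8*n^3 + 14*n^2 + 8*n - 15) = (n - 3)*(n - 2)*(n^3 - 5*n^2 - n + 5) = (n - 3)*(n - 2)*(n - 1)*(n^2 - 4*n - 5) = (n - 5)*(n - 3)*(n - 2)*(n - 1)*(n + 1)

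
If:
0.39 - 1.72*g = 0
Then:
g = 0.23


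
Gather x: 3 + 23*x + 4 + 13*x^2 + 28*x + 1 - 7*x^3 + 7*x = -7*x^3 + 13*x^2 + 58*x + 8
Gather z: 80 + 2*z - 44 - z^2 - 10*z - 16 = -z^2 - 8*z + 20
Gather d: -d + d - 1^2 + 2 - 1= 0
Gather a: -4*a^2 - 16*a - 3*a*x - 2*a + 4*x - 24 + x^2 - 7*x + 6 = -4*a^2 + a*(-3*x - 18) + x^2 - 3*x - 18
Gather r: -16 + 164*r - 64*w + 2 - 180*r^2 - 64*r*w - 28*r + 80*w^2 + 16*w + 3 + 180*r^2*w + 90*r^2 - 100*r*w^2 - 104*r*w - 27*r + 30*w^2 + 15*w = r^2*(180*w - 90) + r*(-100*w^2 - 168*w + 109) + 110*w^2 - 33*w - 11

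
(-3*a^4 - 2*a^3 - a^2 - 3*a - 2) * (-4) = 12*a^4 + 8*a^3 + 4*a^2 + 12*a + 8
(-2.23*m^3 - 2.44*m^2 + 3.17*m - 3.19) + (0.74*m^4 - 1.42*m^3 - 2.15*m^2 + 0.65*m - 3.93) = 0.74*m^4 - 3.65*m^3 - 4.59*m^2 + 3.82*m - 7.12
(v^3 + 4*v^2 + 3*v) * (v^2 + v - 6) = v^5 + 5*v^4 + v^3 - 21*v^2 - 18*v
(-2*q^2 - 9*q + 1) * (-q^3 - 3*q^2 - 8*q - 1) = 2*q^5 + 15*q^4 + 42*q^3 + 71*q^2 + q - 1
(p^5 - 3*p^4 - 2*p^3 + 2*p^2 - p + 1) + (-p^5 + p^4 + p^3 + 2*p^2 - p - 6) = -2*p^4 - p^3 + 4*p^2 - 2*p - 5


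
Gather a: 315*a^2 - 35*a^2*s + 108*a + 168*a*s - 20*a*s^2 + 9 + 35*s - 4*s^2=a^2*(315 - 35*s) + a*(-20*s^2 + 168*s + 108) - 4*s^2 + 35*s + 9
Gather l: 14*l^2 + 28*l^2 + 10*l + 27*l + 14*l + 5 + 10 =42*l^2 + 51*l + 15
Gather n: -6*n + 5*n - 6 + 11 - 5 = -n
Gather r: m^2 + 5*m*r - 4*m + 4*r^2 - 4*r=m^2 - 4*m + 4*r^2 + r*(5*m - 4)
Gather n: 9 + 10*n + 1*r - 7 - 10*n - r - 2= 0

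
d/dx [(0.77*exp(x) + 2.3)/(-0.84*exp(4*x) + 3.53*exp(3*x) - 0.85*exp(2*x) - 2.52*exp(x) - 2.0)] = (1.9404*exp(4*x) + 2.2918*exp(3*x) - 23.7025*exp(2*x) + 3.91*exp(x) + 4.256)*exp(x)/(0.7056*exp(8*x) - 5.9304*exp(7*x) + 13.8889*exp(6*x) - 1.7674*exp(5*x) - 13.7087*exp(4*x) - 9.836*exp(3*x) + 9.7504*exp(2*x) + 10.08*exp(x) + 4.0)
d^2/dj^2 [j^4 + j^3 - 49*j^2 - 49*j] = 12*j^2 + 6*j - 98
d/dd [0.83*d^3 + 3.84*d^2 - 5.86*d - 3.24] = 2.49*d^2 + 7.68*d - 5.86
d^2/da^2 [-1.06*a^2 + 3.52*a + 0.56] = -2.12000000000000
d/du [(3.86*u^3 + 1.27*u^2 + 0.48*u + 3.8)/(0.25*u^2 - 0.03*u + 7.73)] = (0.965*u^4 - 0.2316*u^3 + 89.3553*u^2 + 17.7342*u + 3.8244)/(0.0625*u^4 - 0.015*u^3 + 3.8659*u^2 - 0.4638*u + 59.7529)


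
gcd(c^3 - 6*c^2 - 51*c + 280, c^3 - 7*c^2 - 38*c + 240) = c^2 - 13*c + 40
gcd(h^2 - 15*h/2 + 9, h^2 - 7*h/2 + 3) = h - 3/2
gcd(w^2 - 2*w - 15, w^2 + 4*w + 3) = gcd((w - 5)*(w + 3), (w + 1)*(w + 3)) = w + 3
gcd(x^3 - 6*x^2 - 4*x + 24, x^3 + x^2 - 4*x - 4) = x^2 - 4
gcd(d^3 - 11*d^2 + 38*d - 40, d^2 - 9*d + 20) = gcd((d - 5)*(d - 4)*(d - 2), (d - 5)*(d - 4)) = d^2 - 9*d + 20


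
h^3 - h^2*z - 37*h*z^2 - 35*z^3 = (h - 7*z)*(h + z)*(h + 5*z)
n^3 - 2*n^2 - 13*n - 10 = (n - 5)*(n + 1)*(n + 2)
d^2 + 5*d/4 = d*(d + 5/4)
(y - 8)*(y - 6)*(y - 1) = y^3 - 15*y^2 + 62*y - 48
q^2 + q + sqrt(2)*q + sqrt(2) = (q + 1)*(q + sqrt(2))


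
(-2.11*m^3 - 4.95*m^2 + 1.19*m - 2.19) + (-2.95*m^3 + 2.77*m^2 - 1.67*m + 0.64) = -5.06*m^3 - 2.18*m^2 - 0.48*m - 1.55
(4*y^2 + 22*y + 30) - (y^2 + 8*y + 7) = 3*y^2 + 14*y + 23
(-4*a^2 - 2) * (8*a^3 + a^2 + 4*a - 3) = -32*a^5 - 4*a^4 - 32*a^3 + 10*a^2 - 8*a + 6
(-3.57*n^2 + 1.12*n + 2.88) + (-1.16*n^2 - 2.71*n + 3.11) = -4.73*n^2 - 1.59*n + 5.99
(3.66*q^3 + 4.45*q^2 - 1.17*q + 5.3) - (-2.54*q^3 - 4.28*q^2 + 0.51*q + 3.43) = 6.2*q^3 + 8.73*q^2 - 1.68*q + 1.87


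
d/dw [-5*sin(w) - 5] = -5*cos(w)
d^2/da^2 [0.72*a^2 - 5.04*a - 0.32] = 1.44000000000000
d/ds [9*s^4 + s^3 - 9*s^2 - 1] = 3*s*(12*s^2 + s - 6)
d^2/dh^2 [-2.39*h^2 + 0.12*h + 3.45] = -4.78000000000000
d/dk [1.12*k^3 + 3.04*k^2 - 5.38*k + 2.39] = 3.36*k^2 + 6.08*k - 5.38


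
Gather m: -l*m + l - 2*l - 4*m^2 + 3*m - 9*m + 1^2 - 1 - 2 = -l - 4*m^2 + m*(-l - 6) - 2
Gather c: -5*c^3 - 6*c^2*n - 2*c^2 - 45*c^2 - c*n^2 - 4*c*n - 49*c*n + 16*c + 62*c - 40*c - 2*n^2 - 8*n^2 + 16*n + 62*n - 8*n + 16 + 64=-5*c^3 + c^2*(-6*n - 47) + c*(-n^2 - 53*n + 38) - 10*n^2 + 70*n + 80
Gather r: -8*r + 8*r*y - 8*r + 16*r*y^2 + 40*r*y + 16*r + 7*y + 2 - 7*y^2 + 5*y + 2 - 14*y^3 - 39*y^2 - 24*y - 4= r*(16*y^2 + 48*y) - 14*y^3 - 46*y^2 - 12*y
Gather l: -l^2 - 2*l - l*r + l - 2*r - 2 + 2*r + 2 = -l^2 + l*(-r - 1)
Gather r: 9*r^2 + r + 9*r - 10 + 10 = 9*r^2 + 10*r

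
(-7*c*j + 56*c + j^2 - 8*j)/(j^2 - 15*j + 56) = (-7*c + j)/(j - 7)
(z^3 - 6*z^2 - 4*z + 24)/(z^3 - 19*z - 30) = (z^2 - 8*z + 12)/(z^2 - 2*z - 15)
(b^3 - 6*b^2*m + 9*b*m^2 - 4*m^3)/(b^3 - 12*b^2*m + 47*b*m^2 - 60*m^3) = (b^2 - 2*b*m + m^2)/(b^2 - 8*b*m + 15*m^2)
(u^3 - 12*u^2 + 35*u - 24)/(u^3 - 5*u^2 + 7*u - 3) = (u - 8)/(u - 1)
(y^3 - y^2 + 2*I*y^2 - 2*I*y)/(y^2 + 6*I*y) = (y^2 - y + 2*I*y - 2*I)/(y + 6*I)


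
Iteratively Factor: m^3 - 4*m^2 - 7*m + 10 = (m - 1)*(m^2 - 3*m - 10) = (m - 5)*(m - 1)*(m + 2)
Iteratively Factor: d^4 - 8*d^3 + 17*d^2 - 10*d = (d)*(d^3 - 8*d^2 + 17*d - 10) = d*(d - 1)*(d^2 - 7*d + 10) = d*(d - 2)*(d - 1)*(d - 5)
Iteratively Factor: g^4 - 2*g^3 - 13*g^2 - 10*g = (g)*(g^3 - 2*g^2 - 13*g - 10) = g*(g + 2)*(g^2 - 4*g - 5) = g*(g + 1)*(g + 2)*(g - 5)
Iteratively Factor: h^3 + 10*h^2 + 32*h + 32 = (h + 2)*(h^2 + 8*h + 16) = (h + 2)*(h + 4)*(h + 4)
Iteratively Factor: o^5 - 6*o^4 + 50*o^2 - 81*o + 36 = (o + 3)*(o^4 - 9*o^3 + 27*o^2 - 31*o + 12) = (o - 1)*(o + 3)*(o^3 - 8*o^2 + 19*o - 12) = (o - 3)*(o - 1)*(o + 3)*(o^2 - 5*o + 4) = (o - 4)*(o - 3)*(o - 1)*(o + 3)*(o - 1)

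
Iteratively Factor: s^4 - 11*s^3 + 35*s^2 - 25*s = (s)*(s^3 - 11*s^2 + 35*s - 25) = s*(s - 5)*(s^2 - 6*s + 5) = s*(s - 5)^2*(s - 1)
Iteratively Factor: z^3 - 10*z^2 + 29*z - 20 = (z - 1)*(z^2 - 9*z + 20) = (z - 4)*(z - 1)*(z - 5)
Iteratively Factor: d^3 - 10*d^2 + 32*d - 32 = (d - 2)*(d^2 - 8*d + 16) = (d - 4)*(d - 2)*(d - 4)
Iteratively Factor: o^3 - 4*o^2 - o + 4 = (o - 4)*(o^2 - 1) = (o - 4)*(o - 1)*(o + 1)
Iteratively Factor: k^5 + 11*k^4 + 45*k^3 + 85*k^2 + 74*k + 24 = (k + 1)*(k^4 + 10*k^3 + 35*k^2 + 50*k + 24) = (k + 1)^2*(k^3 + 9*k^2 + 26*k + 24) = (k + 1)^2*(k + 2)*(k^2 + 7*k + 12) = (k + 1)^2*(k + 2)*(k + 3)*(k + 4)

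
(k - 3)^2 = k^2 - 6*k + 9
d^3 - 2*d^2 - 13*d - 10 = (d - 5)*(d + 1)*(d + 2)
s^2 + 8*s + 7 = (s + 1)*(s + 7)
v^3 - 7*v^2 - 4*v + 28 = (v - 7)*(v - 2)*(v + 2)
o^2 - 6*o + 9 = (o - 3)^2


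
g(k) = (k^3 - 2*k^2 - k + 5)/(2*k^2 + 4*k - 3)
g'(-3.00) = -20.22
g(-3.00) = -12.33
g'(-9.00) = 0.41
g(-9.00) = -7.13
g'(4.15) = 0.37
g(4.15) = 0.79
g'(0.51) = -122.97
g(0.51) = -9.33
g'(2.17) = 0.09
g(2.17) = 0.24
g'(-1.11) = -1.39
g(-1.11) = -0.46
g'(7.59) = 0.45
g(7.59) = 2.24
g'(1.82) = -0.09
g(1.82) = 0.24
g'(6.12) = 0.43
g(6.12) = 1.59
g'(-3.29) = -6.76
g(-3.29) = -8.92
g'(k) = (-4*k - 4)*(k^3 - 2*k^2 - k + 5)/(2*k^2 + 4*k - 3)^2 + (3*k^2 - 4*k - 1)/(2*k^2 + 4*k - 3) = (2*k^4 + 8*k^3 - 15*k^2 - 8*k - 17)/(4*k^4 + 16*k^3 + 4*k^2 - 24*k + 9)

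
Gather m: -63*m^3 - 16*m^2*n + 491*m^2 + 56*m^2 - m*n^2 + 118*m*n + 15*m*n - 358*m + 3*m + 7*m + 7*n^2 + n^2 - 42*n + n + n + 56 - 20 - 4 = -63*m^3 + m^2*(547 - 16*n) + m*(-n^2 + 133*n - 348) + 8*n^2 - 40*n + 32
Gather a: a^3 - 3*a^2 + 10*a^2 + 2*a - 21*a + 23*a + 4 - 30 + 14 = a^3 + 7*a^2 + 4*a - 12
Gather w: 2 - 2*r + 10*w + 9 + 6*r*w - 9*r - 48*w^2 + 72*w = -11*r - 48*w^2 + w*(6*r + 82) + 11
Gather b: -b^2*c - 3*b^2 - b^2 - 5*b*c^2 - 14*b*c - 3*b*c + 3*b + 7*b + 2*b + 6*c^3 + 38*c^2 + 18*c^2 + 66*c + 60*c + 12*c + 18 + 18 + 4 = b^2*(-c - 4) + b*(-5*c^2 - 17*c + 12) + 6*c^3 + 56*c^2 + 138*c + 40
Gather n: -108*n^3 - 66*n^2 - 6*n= -108*n^3 - 66*n^2 - 6*n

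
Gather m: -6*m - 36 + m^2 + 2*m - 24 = m^2 - 4*m - 60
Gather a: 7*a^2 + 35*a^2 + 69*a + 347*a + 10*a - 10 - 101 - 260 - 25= 42*a^2 + 426*a - 396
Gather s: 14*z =14*z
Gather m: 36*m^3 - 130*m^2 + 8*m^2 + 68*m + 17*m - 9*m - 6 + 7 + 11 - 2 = 36*m^3 - 122*m^2 + 76*m + 10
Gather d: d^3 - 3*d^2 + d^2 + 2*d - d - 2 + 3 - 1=d^3 - 2*d^2 + d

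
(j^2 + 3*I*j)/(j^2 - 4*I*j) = (j + 3*I)/(j - 4*I)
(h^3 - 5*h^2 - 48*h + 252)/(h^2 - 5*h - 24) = (-h^3 + 5*h^2 + 48*h - 252)/(-h^2 + 5*h + 24)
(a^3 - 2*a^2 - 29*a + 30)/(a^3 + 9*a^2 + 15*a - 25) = (a - 6)/(a + 5)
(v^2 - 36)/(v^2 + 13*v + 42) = (v - 6)/(v + 7)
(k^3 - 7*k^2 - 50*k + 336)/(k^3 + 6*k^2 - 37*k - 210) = (k - 8)/(k + 5)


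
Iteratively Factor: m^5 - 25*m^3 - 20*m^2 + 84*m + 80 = (m + 1)*(m^4 - m^3 - 24*m^2 + 4*m + 80) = (m + 1)*(m + 4)*(m^3 - 5*m^2 - 4*m + 20) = (m - 2)*(m + 1)*(m + 4)*(m^2 - 3*m - 10) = (m - 2)*(m + 1)*(m + 2)*(m + 4)*(m - 5)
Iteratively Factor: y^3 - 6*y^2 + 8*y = (y)*(y^2 - 6*y + 8) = y*(y - 4)*(y - 2)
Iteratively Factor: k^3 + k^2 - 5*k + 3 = (k - 1)*(k^2 + 2*k - 3) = (k - 1)^2*(k + 3)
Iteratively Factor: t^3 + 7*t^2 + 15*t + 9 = (t + 3)*(t^2 + 4*t + 3) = (t + 1)*(t + 3)*(t + 3)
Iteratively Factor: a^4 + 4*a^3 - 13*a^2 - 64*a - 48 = (a + 1)*(a^3 + 3*a^2 - 16*a - 48) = (a + 1)*(a + 3)*(a^2 - 16) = (a + 1)*(a + 3)*(a + 4)*(a - 4)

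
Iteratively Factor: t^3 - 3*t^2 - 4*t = (t)*(t^2 - 3*t - 4) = t*(t + 1)*(t - 4)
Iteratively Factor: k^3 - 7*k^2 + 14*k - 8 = (k - 4)*(k^2 - 3*k + 2) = (k - 4)*(k - 1)*(k - 2)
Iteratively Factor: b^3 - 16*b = (b - 4)*(b^2 + 4*b) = b*(b - 4)*(b + 4)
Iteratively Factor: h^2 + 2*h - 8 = (h + 4)*(h - 2)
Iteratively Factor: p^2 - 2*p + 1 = (p - 1)*(p - 1)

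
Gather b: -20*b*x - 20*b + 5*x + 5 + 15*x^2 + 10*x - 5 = b*(-20*x - 20) + 15*x^2 + 15*x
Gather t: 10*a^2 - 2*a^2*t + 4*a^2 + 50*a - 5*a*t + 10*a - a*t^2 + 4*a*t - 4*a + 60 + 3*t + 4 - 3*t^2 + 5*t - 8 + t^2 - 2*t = 14*a^2 + 56*a + t^2*(-a - 2) + t*(-2*a^2 - a + 6) + 56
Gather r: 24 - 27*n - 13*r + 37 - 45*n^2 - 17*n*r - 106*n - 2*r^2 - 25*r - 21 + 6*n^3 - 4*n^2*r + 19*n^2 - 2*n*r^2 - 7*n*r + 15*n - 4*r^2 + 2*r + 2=6*n^3 - 26*n^2 - 118*n + r^2*(-2*n - 6) + r*(-4*n^2 - 24*n - 36) + 42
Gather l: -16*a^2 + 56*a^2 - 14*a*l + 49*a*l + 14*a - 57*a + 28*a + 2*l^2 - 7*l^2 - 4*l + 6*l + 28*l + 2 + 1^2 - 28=40*a^2 - 15*a - 5*l^2 + l*(35*a + 30) - 25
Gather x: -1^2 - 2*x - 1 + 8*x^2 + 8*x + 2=8*x^2 + 6*x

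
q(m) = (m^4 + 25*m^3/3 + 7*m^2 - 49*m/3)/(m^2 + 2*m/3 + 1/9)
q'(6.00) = 20.08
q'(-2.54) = 7.46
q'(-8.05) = -8.10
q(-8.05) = 7.34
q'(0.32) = 8.84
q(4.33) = 50.06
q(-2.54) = -1.70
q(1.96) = 13.76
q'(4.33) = 17.05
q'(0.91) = 15.20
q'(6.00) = 20.08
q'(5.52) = 19.18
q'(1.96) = 14.10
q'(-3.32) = 3.53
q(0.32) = -9.90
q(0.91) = -1.36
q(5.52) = 71.60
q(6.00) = 81.02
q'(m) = (-2*m - 2/3)*(m^4 + 25*m^3/3 + 7*m^2 - 49*m/3)/(m^2 + 2*m/3 + 1/9)^2 + (4*m^3 + 25*m^2 + 14*m - 49/3)/(m^2 + 2*m/3 + 1/9)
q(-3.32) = -5.84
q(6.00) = 81.02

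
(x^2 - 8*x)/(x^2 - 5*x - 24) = x/(x + 3)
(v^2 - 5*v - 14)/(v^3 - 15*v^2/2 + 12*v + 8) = 2*(v^2 - 5*v - 14)/(2*v^3 - 15*v^2 + 24*v + 16)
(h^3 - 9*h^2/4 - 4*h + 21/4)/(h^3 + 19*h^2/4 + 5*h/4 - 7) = (h - 3)/(h + 4)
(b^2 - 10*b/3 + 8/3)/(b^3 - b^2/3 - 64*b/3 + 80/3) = (b - 2)/(b^2 + b - 20)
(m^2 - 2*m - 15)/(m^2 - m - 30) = (-m^2 + 2*m + 15)/(-m^2 + m + 30)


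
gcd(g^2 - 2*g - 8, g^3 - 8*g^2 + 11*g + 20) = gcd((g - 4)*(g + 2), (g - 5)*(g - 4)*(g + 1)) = g - 4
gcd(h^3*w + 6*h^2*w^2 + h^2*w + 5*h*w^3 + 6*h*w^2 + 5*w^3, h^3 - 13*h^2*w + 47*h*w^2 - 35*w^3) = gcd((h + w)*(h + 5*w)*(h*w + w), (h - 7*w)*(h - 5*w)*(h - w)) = 1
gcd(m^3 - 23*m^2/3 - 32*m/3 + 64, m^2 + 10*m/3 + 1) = m + 3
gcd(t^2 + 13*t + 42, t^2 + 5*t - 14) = t + 7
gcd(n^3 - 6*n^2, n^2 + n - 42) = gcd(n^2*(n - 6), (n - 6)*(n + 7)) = n - 6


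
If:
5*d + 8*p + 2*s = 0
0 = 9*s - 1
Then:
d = -8*p/5 - 2/45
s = 1/9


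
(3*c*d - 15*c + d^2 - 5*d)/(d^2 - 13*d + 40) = (3*c + d)/(d - 8)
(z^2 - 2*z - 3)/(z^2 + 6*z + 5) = (z - 3)/(z + 5)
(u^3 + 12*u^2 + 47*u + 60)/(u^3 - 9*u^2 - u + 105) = (u^2 + 9*u + 20)/(u^2 - 12*u + 35)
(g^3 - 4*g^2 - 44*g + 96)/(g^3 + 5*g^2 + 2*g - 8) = (g^3 - 4*g^2 - 44*g + 96)/(g^3 + 5*g^2 + 2*g - 8)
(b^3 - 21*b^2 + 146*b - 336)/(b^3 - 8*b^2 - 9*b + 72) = (b^2 - 13*b + 42)/(b^2 - 9)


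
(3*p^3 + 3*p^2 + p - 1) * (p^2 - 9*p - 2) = 3*p^5 - 24*p^4 - 32*p^3 - 16*p^2 + 7*p + 2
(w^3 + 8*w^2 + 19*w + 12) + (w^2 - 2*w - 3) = w^3 + 9*w^2 + 17*w + 9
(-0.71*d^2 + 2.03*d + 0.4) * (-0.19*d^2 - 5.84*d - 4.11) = 0.1349*d^4 + 3.7607*d^3 - 9.0131*d^2 - 10.6793*d - 1.644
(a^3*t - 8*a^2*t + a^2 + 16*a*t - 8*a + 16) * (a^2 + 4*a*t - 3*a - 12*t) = a^5*t + 4*a^4*t^2 - 11*a^4*t + a^4 - 44*a^3*t^2 + 44*a^3*t - 11*a^3 + 160*a^2*t^2 - 92*a^2*t + 40*a^2 - 192*a*t^2 + 160*a*t - 48*a - 192*t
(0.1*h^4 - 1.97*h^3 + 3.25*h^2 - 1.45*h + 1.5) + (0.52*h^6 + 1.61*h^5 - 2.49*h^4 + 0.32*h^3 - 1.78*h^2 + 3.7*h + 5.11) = 0.52*h^6 + 1.61*h^5 - 2.39*h^4 - 1.65*h^3 + 1.47*h^2 + 2.25*h + 6.61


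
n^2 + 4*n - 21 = (n - 3)*(n + 7)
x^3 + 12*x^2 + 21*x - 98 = (x - 2)*(x + 7)^2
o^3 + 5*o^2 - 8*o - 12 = (o - 2)*(o + 1)*(o + 6)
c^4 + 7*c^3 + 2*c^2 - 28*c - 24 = (c - 2)*(c + 1)*(c + 2)*(c + 6)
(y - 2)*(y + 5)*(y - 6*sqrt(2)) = y^3 - 6*sqrt(2)*y^2 + 3*y^2 - 18*sqrt(2)*y - 10*y + 60*sqrt(2)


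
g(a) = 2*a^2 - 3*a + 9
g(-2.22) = 25.52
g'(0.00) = -3.00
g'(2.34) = 6.36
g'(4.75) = 16.00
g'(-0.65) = -5.60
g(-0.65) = 11.80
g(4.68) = 38.76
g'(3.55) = 11.20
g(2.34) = 12.93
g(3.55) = 23.56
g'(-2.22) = -11.88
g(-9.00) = 198.00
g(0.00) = 9.00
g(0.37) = 8.16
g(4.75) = 39.88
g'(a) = 4*a - 3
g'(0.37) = -1.52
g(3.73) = 25.64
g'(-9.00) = -39.00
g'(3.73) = 11.92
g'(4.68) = 15.72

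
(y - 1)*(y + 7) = y^2 + 6*y - 7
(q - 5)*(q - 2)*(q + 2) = q^3 - 5*q^2 - 4*q + 20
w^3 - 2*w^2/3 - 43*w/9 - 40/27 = (w - 8/3)*(w + 1/3)*(w + 5/3)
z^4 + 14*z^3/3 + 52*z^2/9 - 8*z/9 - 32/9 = (z - 2/3)*(z + 4/3)*(z + 2)^2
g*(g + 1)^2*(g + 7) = g^4 + 9*g^3 + 15*g^2 + 7*g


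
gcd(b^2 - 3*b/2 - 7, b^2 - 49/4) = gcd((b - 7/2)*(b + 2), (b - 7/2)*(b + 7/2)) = b - 7/2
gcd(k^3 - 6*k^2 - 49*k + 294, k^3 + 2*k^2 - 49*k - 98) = k^2 - 49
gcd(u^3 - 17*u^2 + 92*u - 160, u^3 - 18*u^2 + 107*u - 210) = u - 5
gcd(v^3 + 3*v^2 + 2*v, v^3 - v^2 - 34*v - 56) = v + 2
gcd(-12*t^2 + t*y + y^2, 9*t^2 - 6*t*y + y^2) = -3*t + y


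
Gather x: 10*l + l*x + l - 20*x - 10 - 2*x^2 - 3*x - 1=11*l - 2*x^2 + x*(l - 23) - 11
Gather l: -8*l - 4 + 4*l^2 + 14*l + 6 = 4*l^2 + 6*l + 2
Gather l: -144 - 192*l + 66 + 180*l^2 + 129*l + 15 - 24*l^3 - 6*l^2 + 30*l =-24*l^3 + 174*l^2 - 33*l - 63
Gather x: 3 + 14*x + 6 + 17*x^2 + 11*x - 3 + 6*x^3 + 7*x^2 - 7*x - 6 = 6*x^3 + 24*x^2 + 18*x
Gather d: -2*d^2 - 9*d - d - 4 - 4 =-2*d^2 - 10*d - 8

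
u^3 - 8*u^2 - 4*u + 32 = (u - 8)*(u - 2)*(u + 2)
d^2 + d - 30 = (d - 5)*(d + 6)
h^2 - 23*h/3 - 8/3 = (h - 8)*(h + 1/3)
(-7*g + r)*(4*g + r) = -28*g^2 - 3*g*r + r^2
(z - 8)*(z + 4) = z^2 - 4*z - 32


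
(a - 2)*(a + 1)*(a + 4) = a^3 + 3*a^2 - 6*a - 8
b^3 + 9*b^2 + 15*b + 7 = (b + 1)^2*(b + 7)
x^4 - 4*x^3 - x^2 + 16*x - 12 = (x - 3)*(x - 2)*(x - 1)*(x + 2)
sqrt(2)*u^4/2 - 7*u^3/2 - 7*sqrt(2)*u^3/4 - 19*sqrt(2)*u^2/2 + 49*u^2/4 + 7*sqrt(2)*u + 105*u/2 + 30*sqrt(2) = (u - 6)*(u + 5/2)*(u - 4*sqrt(2))*(sqrt(2)*u/2 + 1/2)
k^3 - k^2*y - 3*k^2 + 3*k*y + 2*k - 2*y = (k - 2)*(k - 1)*(k - y)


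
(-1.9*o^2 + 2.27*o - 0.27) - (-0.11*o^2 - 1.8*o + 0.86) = -1.79*o^2 + 4.07*o - 1.13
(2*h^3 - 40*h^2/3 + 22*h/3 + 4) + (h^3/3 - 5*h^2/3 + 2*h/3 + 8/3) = 7*h^3/3 - 15*h^2 + 8*h + 20/3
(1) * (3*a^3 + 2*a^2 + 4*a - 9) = 3*a^3 + 2*a^2 + 4*a - 9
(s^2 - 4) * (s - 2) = s^3 - 2*s^2 - 4*s + 8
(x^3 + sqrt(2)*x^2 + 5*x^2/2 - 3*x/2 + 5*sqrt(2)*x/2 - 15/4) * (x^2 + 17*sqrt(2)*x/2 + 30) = x^5 + 5*x^4/2 + 19*sqrt(2)*x^4/2 + 95*sqrt(2)*x^3/4 + 91*x^3/2 + 69*sqrt(2)*x^2/4 + 455*x^2/4 - 45*x + 345*sqrt(2)*x/8 - 225/2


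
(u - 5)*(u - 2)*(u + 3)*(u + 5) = u^4 + u^3 - 31*u^2 - 25*u + 150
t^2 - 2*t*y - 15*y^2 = (t - 5*y)*(t + 3*y)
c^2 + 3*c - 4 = (c - 1)*(c + 4)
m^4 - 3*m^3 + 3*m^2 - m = m*(m - 1)^3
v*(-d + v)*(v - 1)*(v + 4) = -d*v^3 - 3*d*v^2 + 4*d*v + v^4 + 3*v^3 - 4*v^2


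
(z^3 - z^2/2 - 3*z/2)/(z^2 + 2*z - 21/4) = 2*z*(z + 1)/(2*z + 7)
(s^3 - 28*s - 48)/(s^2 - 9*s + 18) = (s^2 + 6*s + 8)/(s - 3)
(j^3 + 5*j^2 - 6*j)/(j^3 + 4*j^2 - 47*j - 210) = j*(j - 1)/(j^2 - 2*j - 35)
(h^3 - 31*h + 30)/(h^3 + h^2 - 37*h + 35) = (h + 6)/(h + 7)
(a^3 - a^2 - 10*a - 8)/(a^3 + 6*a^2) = (a^3 - a^2 - 10*a - 8)/(a^2*(a + 6))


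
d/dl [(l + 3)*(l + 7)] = 2*l + 10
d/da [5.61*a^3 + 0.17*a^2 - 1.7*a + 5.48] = 16.83*a^2 + 0.34*a - 1.7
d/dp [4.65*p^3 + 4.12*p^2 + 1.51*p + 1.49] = 13.95*p^2 + 8.24*p + 1.51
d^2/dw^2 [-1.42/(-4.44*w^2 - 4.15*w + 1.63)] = (-55.986624*w^2 - 52.32984*w + 1.42*(8.88*w + 4.15)*(17.76*w + 8.3) + 20.553648)/(4.44*w^2 + 4.15*w - 1.63)^3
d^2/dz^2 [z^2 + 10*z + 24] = 2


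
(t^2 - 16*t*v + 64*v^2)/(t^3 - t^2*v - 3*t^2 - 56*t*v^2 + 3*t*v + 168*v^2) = (t - 8*v)/(t^2 + 7*t*v - 3*t - 21*v)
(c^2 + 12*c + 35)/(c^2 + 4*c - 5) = (c + 7)/(c - 1)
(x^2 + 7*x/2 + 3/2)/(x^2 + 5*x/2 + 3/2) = (2*x^2 + 7*x + 3)/(2*x^2 + 5*x + 3)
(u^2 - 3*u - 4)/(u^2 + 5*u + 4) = (u - 4)/(u + 4)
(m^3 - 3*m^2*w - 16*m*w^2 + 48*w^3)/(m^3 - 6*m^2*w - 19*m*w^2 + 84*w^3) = (-m + 4*w)/(-m + 7*w)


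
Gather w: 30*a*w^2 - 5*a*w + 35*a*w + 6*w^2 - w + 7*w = w^2*(30*a + 6) + w*(30*a + 6)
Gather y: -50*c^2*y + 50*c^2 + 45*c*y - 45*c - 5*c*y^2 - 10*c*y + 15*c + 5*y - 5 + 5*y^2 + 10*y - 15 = 50*c^2 - 30*c + y^2*(5 - 5*c) + y*(-50*c^2 + 35*c + 15) - 20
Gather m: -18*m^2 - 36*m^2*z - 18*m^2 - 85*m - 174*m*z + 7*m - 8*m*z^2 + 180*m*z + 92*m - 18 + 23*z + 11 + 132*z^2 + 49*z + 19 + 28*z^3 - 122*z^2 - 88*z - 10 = m^2*(-36*z - 36) + m*(-8*z^2 + 6*z + 14) + 28*z^3 + 10*z^2 - 16*z + 2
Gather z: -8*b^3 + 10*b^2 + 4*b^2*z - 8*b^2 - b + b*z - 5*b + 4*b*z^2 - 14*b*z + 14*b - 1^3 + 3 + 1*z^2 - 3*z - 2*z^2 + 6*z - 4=-8*b^3 + 2*b^2 + 8*b + z^2*(4*b - 1) + z*(4*b^2 - 13*b + 3) - 2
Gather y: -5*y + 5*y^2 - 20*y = 5*y^2 - 25*y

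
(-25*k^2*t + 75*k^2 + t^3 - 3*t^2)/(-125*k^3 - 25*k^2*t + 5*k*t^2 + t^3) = (t - 3)/(5*k + t)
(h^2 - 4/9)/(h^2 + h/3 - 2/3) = (h + 2/3)/(h + 1)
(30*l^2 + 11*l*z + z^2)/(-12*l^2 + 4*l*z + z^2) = (5*l + z)/(-2*l + z)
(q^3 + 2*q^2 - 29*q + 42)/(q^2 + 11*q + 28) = (q^2 - 5*q + 6)/(q + 4)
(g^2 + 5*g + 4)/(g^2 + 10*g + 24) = (g + 1)/(g + 6)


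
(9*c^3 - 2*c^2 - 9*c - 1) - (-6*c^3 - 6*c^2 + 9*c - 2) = 15*c^3 + 4*c^2 - 18*c + 1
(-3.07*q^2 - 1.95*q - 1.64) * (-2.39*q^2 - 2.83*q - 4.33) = 7.3373*q^4 + 13.3486*q^3 + 22.7312*q^2 + 13.0847*q + 7.1012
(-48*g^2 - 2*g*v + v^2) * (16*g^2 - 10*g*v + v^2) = -768*g^4 + 448*g^3*v - 12*g^2*v^2 - 12*g*v^3 + v^4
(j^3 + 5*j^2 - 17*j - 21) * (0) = 0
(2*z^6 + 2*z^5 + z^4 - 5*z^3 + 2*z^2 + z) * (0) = 0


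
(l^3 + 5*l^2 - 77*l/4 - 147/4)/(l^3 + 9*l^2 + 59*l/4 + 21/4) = (2*l - 7)/(2*l + 1)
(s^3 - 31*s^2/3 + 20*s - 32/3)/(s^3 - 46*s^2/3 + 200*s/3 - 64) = (s - 1)/(s - 6)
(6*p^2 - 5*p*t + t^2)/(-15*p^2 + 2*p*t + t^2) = (-2*p + t)/(5*p + t)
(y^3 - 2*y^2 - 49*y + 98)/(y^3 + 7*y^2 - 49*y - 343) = (y - 2)/(y + 7)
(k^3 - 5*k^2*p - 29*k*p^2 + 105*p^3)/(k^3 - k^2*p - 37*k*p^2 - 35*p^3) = (k - 3*p)/(k + p)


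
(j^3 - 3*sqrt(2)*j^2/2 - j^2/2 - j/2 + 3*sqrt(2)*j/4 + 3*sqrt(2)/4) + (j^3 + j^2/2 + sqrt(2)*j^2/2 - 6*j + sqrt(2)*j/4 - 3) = 2*j^3 - sqrt(2)*j^2 - 13*j/2 + sqrt(2)*j - 3 + 3*sqrt(2)/4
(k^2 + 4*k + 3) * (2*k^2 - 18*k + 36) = 2*k^4 - 10*k^3 - 30*k^2 + 90*k + 108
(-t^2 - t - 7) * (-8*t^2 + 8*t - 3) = 8*t^4 + 51*t^2 - 53*t + 21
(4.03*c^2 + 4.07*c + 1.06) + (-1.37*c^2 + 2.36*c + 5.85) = 2.66*c^2 + 6.43*c + 6.91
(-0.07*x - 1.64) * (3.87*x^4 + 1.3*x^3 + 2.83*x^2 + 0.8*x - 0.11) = -0.2709*x^5 - 6.4378*x^4 - 2.3301*x^3 - 4.6972*x^2 - 1.3043*x + 0.1804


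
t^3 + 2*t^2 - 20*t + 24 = (t - 2)^2*(t + 6)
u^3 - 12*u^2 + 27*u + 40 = (u - 8)*(u - 5)*(u + 1)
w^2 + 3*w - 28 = (w - 4)*(w + 7)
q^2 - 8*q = q*(q - 8)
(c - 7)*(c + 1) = c^2 - 6*c - 7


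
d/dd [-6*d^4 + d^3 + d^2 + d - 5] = -24*d^3 + 3*d^2 + 2*d + 1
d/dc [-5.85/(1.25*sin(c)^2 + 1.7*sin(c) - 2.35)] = (14.625*sin(c) + 9.945)*cos(c)/(1.25*sin(c)^2 + 1.7*sin(c) - 2.35)^2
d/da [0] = 0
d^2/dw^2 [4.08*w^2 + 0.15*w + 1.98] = 8.16000000000000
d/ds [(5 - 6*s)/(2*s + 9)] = -64/(2*s + 9)^2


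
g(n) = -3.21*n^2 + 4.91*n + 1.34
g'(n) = 4.91 - 6.42*n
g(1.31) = 2.26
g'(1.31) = -3.50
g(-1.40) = -11.83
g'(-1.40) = 13.90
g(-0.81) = -4.74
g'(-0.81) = 10.11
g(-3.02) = -42.76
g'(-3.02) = 24.30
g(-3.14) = -45.73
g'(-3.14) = 25.07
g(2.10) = -2.51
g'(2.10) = -8.57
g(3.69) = -24.25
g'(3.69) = -18.78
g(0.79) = 3.22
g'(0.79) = -0.16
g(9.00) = -214.48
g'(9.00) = -52.87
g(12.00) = -401.98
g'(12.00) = -72.13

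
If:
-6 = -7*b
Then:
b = 6/7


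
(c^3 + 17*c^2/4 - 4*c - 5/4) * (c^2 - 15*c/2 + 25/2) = c^5 - 13*c^4/4 - 187*c^3/8 + 655*c^2/8 - 325*c/8 - 125/8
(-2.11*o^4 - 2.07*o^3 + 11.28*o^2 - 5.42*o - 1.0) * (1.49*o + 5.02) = -3.1439*o^5 - 13.6765*o^4 + 6.4158*o^3 + 48.5498*o^2 - 28.6984*o - 5.02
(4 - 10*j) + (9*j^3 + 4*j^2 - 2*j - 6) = 9*j^3 + 4*j^2 - 12*j - 2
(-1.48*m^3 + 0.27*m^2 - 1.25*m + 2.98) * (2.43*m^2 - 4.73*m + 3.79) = -3.5964*m^5 + 7.6565*m^4 - 9.9238*m^3 + 14.1772*m^2 - 18.8329*m + 11.2942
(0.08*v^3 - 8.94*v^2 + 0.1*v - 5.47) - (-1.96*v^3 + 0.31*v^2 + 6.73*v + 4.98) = 2.04*v^3 - 9.25*v^2 - 6.63*v - 10.45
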